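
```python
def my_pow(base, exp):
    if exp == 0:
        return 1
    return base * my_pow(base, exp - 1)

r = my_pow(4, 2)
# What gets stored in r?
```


my_pow(4, 2)
= 4 * my_pow(4, 1)
= 4 * 4 * my_pow(4, 0)
= 4 * 4 * 1
= 16


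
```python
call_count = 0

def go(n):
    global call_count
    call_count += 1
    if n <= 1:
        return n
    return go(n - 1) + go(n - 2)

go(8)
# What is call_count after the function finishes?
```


go(8) calls go(7) and go(6); each non-base call branches into two more.
Let C(k) = total number of calls made by go(k), including the call to go(k) itself.
Base cases: C(0) = 1, C(1) = 1
Recurrence: C(k) = 1 + C(k-1) + C(k-2)
  C(2) = 1 + C(1) + C(0) = 1 + 1 + 1 = 3
  C(3) = 1 + C(2) + C(1) = 1 + 3 + 1 = 5
  C(4) = 1 + C(3) + C(2) = 1 + 5 + 3 = 9
  C(5) = 1 + C(4) + C(3) = 1 + 9 + 5 = 15
  C(6) = 1 + C(5) + C(4) = 1 + 15 + 9 = 25
  C(7) = 1 + C(6) + C(5) = 1 + 25 + 15 = 41
  C(8) = 1 + C(7) + C(6) = 1 + 41 + 25 = 67
Total calls = C(8) = 67


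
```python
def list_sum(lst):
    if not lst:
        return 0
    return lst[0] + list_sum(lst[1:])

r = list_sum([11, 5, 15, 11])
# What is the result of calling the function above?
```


list_sum([11, 5, 15, 11])
= 11 + list_sum([5, 15, 11])
= 11 + 5 + list_sum([15, 11])
= 11 + 5 + 15 + list_sum([11])
= 11 + 5 + 15 + 11 + list_sum([])
= 11 + 5 + 15 + 11 + 0
= 42


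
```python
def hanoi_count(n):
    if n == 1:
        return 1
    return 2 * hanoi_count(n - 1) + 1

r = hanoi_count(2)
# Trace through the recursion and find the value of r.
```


hanoi_count(2)
= 2 * hanoi_count(1) + 1
Now compute bottom-up:
hanoi_count(1) = 1
hanoi_count(2) = 2 * 1 + 1 = 3
= 3


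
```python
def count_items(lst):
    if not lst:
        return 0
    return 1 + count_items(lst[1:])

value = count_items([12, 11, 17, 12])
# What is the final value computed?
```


count_items([12, 11, 17, 12])
= 1 + count_items([11, 17, 12])
= 1 + 1 + count_items([17, 12])
= 1 + 1 + 1 + count_items([12])
= 1 + 1 + 1 + 1 + count_items([])
= 1 + 1 + 1 + 1 + 0
= 4


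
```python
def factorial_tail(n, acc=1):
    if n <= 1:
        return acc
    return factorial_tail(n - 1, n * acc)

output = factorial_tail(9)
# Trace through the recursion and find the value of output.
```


factorial_tail(9, 1)
= factorial_tail(8, 9 * 1) = factorial_tail(8, 9)
= factorial_tail(7, 8 * 9) = factorial_tail(7, 72)
= factorial_tail(6, 7 * 72) = factorial_tail(6, 504)
= factorial_tail(5, 6 * 504) = factorial_tail(5, 3024)
= factorial_tail(4, 5 * 3024) = factorial_tail(4, 15120)
= factorial_tail(3, 4 * 15120) = factorial_tail(3, 60480)
= factorial_tail(2, 3 * 60480) = factorial_tail(2, 181440)
= factorial_tail(1, 2 * 181440) = factorial_tail(1, 362880)
n <= 1, return acc = 362880


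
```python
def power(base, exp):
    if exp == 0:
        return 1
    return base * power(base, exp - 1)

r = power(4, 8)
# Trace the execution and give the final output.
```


power(4, 8)
= 4 * power(4, 7)
= 4 * 4 * power(4, 6)
= 4 * 4 * 4 * power(4, 5)
= 4 * 4 * 4 * 4 * power(4, 4)
= 4 * 4 * 4 * 4 * 4 * power(4, 3)
= 4 * 4 * 4 * 4 * 4 * 4 * power(4, 2)
= 4 * 4 * 4 * 4 * 4 * 4 * 4 * power(4, 1)
= 4 * 4 * 4 * 4 * 4 * 4 * 4 * 4 * power(4, 0)
= 4 * 4 * 4 * 4 * 4 * 4 * 4 * 4 * 1
= 65536


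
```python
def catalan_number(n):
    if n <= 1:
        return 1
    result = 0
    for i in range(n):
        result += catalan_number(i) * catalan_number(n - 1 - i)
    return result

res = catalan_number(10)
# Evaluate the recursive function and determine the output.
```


catalan_number(10)
= sum of catalan_number(i) * catalan_number(10-1-i) for i in 0..9
First compute sub-values bottom-up:
  catalan_number(0) = 1, catalan_number(1) = 1
  catalan_number(2) = 1*1 + 1*1 = 2
  catalan_number(3) = 1*2 + 1*1 + 2*1 = 5
  catalan_number(4) = 1*5 + 1*2 + 2*1 + 5*1 = 14
  catalan_number(5) = 1*14 + 1*5 + 2*2 + 5*1 + 14*1 = 42
  catalan_number(6) = 1*42 + 1*14 + 2*5 + 5*2 + 14*1 + 42*1 = 132
  catalan_number(7) = 1*132 + 1*42 + 2*14 + 5*5 + 14*2 + 42*1 + 132*1 = 429
  catalan_number(8) = 1*429 + 1*132 + 2*42 + 5*14 + 14*5 + 42*2 + 132*1 + 429*1 = 1430
  catalan_number(9) = 1*1430 + 1*429 + 2*132 + 5*42 + 14*14 + 42*5 + 132*2 + 429*1 + 1430*1 = 4862
Now catalan_number(10):
  catalan_number(0)*catalan_number(9) = 1*4862 = 4862
  catalan_number(1)*catalan_number(8) = 1*1430 = 1430
  catalan_number(2)*catalan_number(7) = 2*429 = 858
  catalan_number(3)*catalan_number(6) = 5*132 = 660
  catalan_number(4)*catalan_number(5) = 14*42 = 588
  catalan_number(5)*catalan_number(4) = 42*14 = 588
  catalan_number(6)*catalan_number(3) = 132*5 = 660
  catalan_number(7)*catalan_number(2) = 429*2 = 858
  catalan_number(8)*catalan_number(1) = 1430*1 = 1430
  catalan_number(9)*catalan_number(0) = 4862*1 = 4862
= 4862 + 1430 + 858 + 660 + 588 + 588 + 660 + 858 + 1430 + 4862
= 16796


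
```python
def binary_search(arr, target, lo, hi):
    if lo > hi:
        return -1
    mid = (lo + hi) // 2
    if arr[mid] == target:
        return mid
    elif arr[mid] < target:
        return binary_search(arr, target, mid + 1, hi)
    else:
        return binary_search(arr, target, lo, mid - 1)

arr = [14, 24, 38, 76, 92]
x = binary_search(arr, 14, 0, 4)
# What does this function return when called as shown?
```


binary_search(arr, 14, 0, 4)
lo=0, hi=4, mid=2, arr[mid]=38
38 > 14, search left half
lo=0, hi=1, mid=0, arr[mid]=14
arr[0] == 14, found at index 0
= 0


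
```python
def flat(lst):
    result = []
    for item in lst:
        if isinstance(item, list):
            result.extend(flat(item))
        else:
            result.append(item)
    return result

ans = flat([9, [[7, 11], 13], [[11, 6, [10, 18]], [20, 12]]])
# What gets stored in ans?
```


flat([9, [[7, 11], 13], [[11, 6, [10, 18]], [20, 12]]])
Processing each element:
  9 is not a list -> append 9
  [[7, 11], 13] is a list -> flat recursively -> [7, 11, 13]
  [[11, 6, [10, 18]], [20, 12]] is a list -> flat recursively -> [11, 6, 10, 18, 20, 12]
= [9, 7, 11, 13, 11, 6, 10, 18, 20, 12]


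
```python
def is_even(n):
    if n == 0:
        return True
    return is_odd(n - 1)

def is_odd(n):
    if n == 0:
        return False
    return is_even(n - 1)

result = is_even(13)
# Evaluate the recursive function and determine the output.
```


is_even(13)
= is_odd(12)
= is_even(11)
= is_odd(10)
= is_even(9)
= is_odd(8)
= is_even(7)
= is_odd(6)
= is_even(5)
= is_odd(4)
= is_even(3)
= is_odd(2)
= is_even(1)
= is_odd(0)
n == 0: return False
= False


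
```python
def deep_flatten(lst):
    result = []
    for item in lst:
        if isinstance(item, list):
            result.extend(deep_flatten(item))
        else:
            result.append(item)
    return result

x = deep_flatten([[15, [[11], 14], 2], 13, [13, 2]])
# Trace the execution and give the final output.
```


deep_flatten([[15, [[11], 14], 2], 13, [13, 2]])
Processing each element:
  [15, [[11], 14], 2] is a list -> deep_flatten recursively -> [15, 11, 14, 2]
  13 is not a list -> append 13
  [13, 2] is a list -> deep_flatten recursively -> [13, 2]
= [15, 11, 14, 2, 13, 13, 2]


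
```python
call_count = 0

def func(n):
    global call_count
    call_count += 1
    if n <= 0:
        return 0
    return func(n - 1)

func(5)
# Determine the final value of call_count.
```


func(5) calls func(4) calls ... calls func(0)
Total calls: 5 + 1 (for base case) = 6


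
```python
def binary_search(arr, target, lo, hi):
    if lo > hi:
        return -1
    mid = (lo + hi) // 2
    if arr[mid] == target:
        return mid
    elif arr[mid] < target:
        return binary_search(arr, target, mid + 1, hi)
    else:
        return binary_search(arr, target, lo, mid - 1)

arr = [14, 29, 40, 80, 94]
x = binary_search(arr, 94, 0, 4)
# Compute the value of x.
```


binary_search(arr, 94, 0, 4)
lo=0, hi=4, mid=2, arr[mid]=40
40 < 94, search right half
lo=3, hi=4, mid=3, arr[mid]=80
80 < 94, search right half
lo=4, hi=4, mid=4, arr[mid]=94
arr[4] == 94, found at index 4
= 4


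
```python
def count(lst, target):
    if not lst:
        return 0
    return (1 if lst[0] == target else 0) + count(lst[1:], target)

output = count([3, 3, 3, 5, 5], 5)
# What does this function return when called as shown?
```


count([3, 3, 3, 5, 5], 5)
lst[0]=3 != 5: 0 + count([3, 3, 5, 5], 5)
lst[0]=3 != 5: 0 + count([3, 5, 5], 5)
lst[0]=3 != 5: 0 + count([5, 5], 5)
lst[0]=5 == 5: 1 + count([5], 5)
lst[0]=5 == 5: 1 + count([], 5)
= 2


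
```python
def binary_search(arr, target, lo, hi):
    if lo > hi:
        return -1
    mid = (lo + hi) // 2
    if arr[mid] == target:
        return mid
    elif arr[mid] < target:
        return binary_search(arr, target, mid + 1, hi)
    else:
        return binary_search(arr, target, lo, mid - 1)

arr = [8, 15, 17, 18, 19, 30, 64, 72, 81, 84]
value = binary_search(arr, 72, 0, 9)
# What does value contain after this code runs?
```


binary_search(arr, 72, 0, 9)
lo=0, hi=9, mid=4, arr[mid]=19
19 < 72, search right half
lo=5, hi=9, mid=7, arr[mid]=72
arr[7] == 72, found at index 7
= 7


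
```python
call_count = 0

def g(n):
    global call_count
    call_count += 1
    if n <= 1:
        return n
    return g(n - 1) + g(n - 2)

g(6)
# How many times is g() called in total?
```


g(6) calls g(5) and g(4); each non-base call branches into two more.
Let C(k) = total number of calls made by g(k), including the call to g(k) itself.
Base cases: C(0) = 1, C(1) = 1
Recurrence: C(k) = 1 + C(k-1) + C(k-2)
  C(2) = 1 + C(1) + C(0) = 1 + 1 + 1 = 3
  C(3) = 1 + C(2) + C(1) = 1 + 3 + 1 = 5
  C(4) = 1 + C(3) + C(2) = 1 + 5 + 3 = 9
  C(5) = 1 + C(4) + C(3) = 1 + 9 + 5 = 15
  C(6) = 1 + C(5) + C(4) = 1 + 15 + 9 = 25
Total calls = C(6) = 25


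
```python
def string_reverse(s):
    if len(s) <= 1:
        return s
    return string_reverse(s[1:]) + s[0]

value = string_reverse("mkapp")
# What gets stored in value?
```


string_reverse("mkapp")
= string_reverse("kapp") + "m"
= string_reverse("app") + "k" + "m"
= string_reverse("pp") + "a" + "k" + "m"
= string_reverse("p") + "p" + "a" + "k" + "m"
= "p" + "p" + "a" + "k" + "m"
= "ppakm"


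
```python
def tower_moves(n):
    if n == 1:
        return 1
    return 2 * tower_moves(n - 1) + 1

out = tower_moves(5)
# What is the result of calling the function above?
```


tower_moves(5)
= 2 * tower_moves(4) + 1
= 2 * (2 * tower_moves(3) + 1) + 1
= 2 * (2 * (2 * tower_moves(2) + 1) + 1) + 1
= 2 * (2 * (2 * (2 * tower_moves(1) + 1) + 1) + 1) + 1
Now compute bottom-up:
tower_moves(1) = 1
tower_moves(2) = 2 * 1 + 1 = 3
tower_moves(3) = 2 * 3 + 1 = 7
tower_moves(4) = 2 * 7 + 1 = 15
tower_moves(5) = 2 * 15 + 1 = 31
= 31


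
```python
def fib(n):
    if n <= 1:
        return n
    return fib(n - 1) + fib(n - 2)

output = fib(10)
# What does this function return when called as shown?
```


fib(10)
= fib(9) + fib(8)
= (fib(8) + fib(7)) + fib(8)
Computing bottom-up: fib(0)=0, fib(1)=1, fib(2)=1, fib(3)=2, fib(4)=3, fib(5)=5, fib(6)=8, fib(7)=13, fib(8)=21, fib(9)=34, fib(10)=55
= 55


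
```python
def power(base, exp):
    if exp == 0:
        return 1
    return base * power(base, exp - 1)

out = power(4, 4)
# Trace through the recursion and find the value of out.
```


power(4, 4)
= 4 * power(4, 3)
= 4 * 4 * power(4, 2)
= 4 * 4 * 4 * power(4, 1)
= 4 * 4 * 4 * 4 * power(4, 0)
= 4 * 4 * 4 * 4 * 1
= 256


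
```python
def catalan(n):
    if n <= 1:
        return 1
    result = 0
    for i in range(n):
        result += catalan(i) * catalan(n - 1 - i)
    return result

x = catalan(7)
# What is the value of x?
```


catalan(7)
= sum of catalan(i) * catalan(7-1-i) for i in 0..6
First compute sub-values bottom-up:
  catalan(0) = 1, catalan(1) = 1
  catalan(2) = 1*1 + 1*1 = 2
  catalan(3) = 1*2 + 1*1 + 2*1 = 5
  catalan(4) = 1*5 + 1*2 + 2*1 + 5*1 = 14
  catalan(5) = 1*14 + 1*5 + 2*2 + 5*1 + 14*1 = 42
  catalan(6) = 1*42 + 1*14 + 2*5 + 5*2 + 14*1 + 42*1 = 132
Now catalan(7):
  catalan(0)*catalan(6) = 1*132 = 132
  catalan(1)*catalan(5) = 1*42 = 42
  catalan(2)*catalan(4) = 2*14 = 28
  catalan(3)*catalan(3) = 5*5 = 25
  catalan(4)*catalan(2) = 14*2 = 28
  catalan(5)*catalan(1) = 42*1 = 42
  catalan(6)*catalan(0) = 132*1 = 132
= 132 + 42 + 28 + 25 + 28 + 42 + 132
= 429


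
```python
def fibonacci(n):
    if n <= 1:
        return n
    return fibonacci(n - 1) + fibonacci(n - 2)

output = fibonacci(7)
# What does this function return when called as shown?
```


fibonacci(7)
= fibonacci(6) + fibonacci(5)
= (fibonacci(5) + fibonacci(4)) + fibonacci(5)
Computing bottom-up: fibonacci(0)=0, fibonacci(1)=1, fibonacci(2)=1, fibonacci(3)=2, fibonacci(4)=3, fibonacci(5)=5, fibonacci(6)=8, fibonacci(7)=13
= 13


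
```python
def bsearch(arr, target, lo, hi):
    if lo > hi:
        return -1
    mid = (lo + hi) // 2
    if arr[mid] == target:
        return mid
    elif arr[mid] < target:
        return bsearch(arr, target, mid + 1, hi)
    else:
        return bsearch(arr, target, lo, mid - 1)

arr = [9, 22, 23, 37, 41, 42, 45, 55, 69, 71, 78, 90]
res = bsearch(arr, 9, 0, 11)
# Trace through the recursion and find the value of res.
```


bsearch(arr, 9, 0, 11)
lo=0, hi=11, mid=5, arr[mid]=42
42 > 9, search left half
lo=0, hi=4, mid=2, arr[mid]=23
23 > 9, search left half
lo=0, hi=1, mid=0, arr[mid]=9
arr[0] == 9, found at index 0
= 0


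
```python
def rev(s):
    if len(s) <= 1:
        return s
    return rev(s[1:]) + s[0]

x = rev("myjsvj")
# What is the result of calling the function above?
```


rev("myjsvj")
= rev("yjsvj") + "m"
= rev("jsvj") + "y" + "m"
= rev("svj") + "j" + "y" + "m"
= rev("vj") + "s" + "j" + "y" + "m"
= rev("j") + "v" + "s" + "j" + "y" + "m"
= "j" + "v" + "s" + "j" + "y" + "m"
= "jvsjym"


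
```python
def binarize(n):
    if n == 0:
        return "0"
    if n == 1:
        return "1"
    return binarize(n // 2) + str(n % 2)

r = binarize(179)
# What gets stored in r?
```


binarize(179)
= binarize(89) + "1"
= binarize(44) + "1" + "1"
= binarize(22) + "0" + "1" + "1"
= binarize(11) + "0" + "0" + "1" + "1"
= binarize(5) + "1" + "0" + "0" + "1" + "1"
= binarize(2) + "1" + "1" + "0" + "0" + "1" + "1"
= binarize(1) + "0" + "1" + "1" + "0" + "0" + "1" + "1"
= "1" + "0" + "1" + "1" + "0" + "0" + "1" + "1"
= "10110011"


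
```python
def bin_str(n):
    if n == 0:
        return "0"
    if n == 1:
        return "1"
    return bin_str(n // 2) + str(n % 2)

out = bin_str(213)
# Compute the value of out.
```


bin_str(213)
= bin_str(106) + "1"
= bin_str(53) + "0" + "1"
= bin_str(26) + "1" + "0" + "1"
= bin_str(13) + "0" + "1" + "0" + "1"
= bin_str(6) + "1" + "0" + "1" + "0" + "1"
= bin_str(3) + "0" + "1" + "0" + "1" + "0" + "1"
= bin_str(1) + "1" + "0" + "1" + "0" + "1" + "0" + "1"
= "1" + "1" + "0" + "1" + "0" + "1" + "0" + "1"
= "11010101"


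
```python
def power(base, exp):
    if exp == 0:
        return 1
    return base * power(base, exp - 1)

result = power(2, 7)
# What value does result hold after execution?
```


power(2, 7)
= 2 * power(2, 6)
= 2 * 2 * power(2, 5)
= 2 * 2 * 2 * power(2, 4)
= 2 * 2 * 2 * 2 * power(2, 3)
= 2 * 2 * 2 * 2 * 2 * power(2, 2)
= 2 * 2 * 2 * 2 * 2 * 2 * power(2, 1)
= 2 * 2 * 2 * 2 * 2 * 2 * 2 * power(2, 0)
= 2 * 2 * 2 * 2 * 2 * 2 * 2 * 1
= 128


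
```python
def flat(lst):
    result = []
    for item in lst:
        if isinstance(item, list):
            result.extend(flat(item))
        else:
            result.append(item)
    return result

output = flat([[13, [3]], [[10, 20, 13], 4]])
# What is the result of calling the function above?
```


flat([[13, [3]], [[10, 20, 13], 4]])
Processing each element:
  [13, [3]] is a list -> flat recursively -> [13, 3]
  [[10, 20, 13], 4] is a list -> flat recursively -> [10, 20, 13, 4]
= [13, 3, 10, 20, 13, 4]


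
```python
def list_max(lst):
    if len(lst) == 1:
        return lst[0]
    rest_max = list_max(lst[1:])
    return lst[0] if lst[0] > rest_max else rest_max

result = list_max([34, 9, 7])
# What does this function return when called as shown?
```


list_max([34, 9, 7])
= compare 34 with list_max([9, 7])
= compare 9 with list_max([7])
Base: list_max([7]) = 7
compare 9 with 7: max = 9
compare 34 with 9: max = 34
= 34


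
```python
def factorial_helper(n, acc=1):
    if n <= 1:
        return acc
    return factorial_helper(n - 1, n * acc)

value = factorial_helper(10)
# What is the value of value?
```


factorial_helper(10, 1)
= factorial_helper(9, 10 * 1) = factorial_helper(9, 10)
= factorial_helper(8, 9 * 10) = factorial_helper(8, 90)
= factorial_helper(7, 8 * 90) = factorial_helper(7, 720)
= factorial_helper(6, 7 * 720) = factorial_helper(6, 5040)
= factorial_helper(5, 6 * 5040) = factorial_helper(5, 30240)
= factorial_helper(4, 5 * 30240) = factorial_helper(4, 151200)
= factorial_helper(3, 4 * 151200) = factorial_helper(3, 604800)
= factorial_helper(2, 3 * 604800) = factorial_helper(2, 1814400)
= factorial_helper(1, 2 * 1814400) = factorial_helper(1, 3628800)
n <= 1, return acc = 3628800


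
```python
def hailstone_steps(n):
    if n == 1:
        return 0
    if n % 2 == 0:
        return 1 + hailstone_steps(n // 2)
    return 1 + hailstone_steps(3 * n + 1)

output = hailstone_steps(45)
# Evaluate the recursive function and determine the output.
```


hailstone_steps(45)
45 is odd -> 3*45+1 = 136 -> hailstone_steps(136)
136 is even -> hailstone_steps(68)
68 is even -> hailstone_steps(34)
34 is even -> hailstone_steps(17)
17 is odd -> 3*17+1 = 52 -> hailstone_steps(52)
52 is even -> hailstone_steps(26)
26 is even -> hailstone_steps(13)
13 is odd -> 3*13+1 = 40 -> hailstone_steps(40)
40 is even -> hailstone_steps(20)
20 is even -> hailstone_steps(10)
10 is even -> hailstone_steps(5)
5 is odd -> 3*5+1 = 16 -> hailstone_steps(16)
16 is even -> hailstone_steps(8)
8 is even -> hailstone_steps(4)
4 is even -> hailstone_steps(2)
2 is even -> hailstone_steps(1)
Reached 1 after 16 steps
= 16


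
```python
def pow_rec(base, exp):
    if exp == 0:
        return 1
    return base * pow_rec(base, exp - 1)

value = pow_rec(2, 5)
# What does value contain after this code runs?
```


pow_rec(2, 5)
= 2 * pow_rec(2, 4)
= 2 * 2 * pow_rec(2, 3)
= 2 * 2 * 2 * pow_rec(2, 2)
= 2 * 2 * 2 * 2 * pow_rec(2, 1)
= 2 * 2 * 2 * 2 * 2 * pow_rec(2, 0)
= 2 * 2 * 2 * 2 * 2 * 1
= 32


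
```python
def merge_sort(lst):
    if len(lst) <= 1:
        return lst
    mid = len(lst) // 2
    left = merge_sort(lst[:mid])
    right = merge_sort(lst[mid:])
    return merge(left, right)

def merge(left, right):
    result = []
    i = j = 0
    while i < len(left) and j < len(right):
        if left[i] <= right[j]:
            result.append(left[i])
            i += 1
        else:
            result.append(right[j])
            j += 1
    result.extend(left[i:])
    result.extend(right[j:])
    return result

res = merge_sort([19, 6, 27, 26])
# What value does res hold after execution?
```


merge_sort([19, 6, 27, 26])
Split into [19, 6] and [27, 26]
Left sorted: [6, 19]
Right sorted: [26, 27]
Merge [6, 19] and [26, 27]
= [6, 19, 26, 27]


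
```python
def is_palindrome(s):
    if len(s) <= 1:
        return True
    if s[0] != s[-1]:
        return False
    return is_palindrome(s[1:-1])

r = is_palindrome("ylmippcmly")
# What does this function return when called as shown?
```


is_palindrome("ylmippcmly")
"ylmippcmly": s[0]='y' == s[-1]='y' -> is_palindrome("lmippcml")
"lmippcml": s[0]='l' == s[-1]='l' -> is_palindrome("mippcm")
"mippcm": s[0]='m' == s[-1]='m' -> is_palindrome("ippc")
"ippc": s[0]='i' != s[-1]='c' -> False
= False


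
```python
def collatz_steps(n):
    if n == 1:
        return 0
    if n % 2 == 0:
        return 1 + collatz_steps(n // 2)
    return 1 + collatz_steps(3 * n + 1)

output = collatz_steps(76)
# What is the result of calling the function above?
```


collatz_steps(76)
76 is even -> collatz_steps(38)
38 is even -> collatz_steps(19)
19 is odd -> 3*19+1 = 58 -> collatz_steps(58)
58 is even -> collatz_steps(29)
29 is odd -> 3*29+1 = 88 -> collatz_steps(88)
88 is even -> collatz_steps(44)
44 is even -> collatz_steps(22)
22 is even -> collatz_steps(11)
11 is odd -> 3*11+1 = 34 -> collatz_steps(34)
34 is even -> collatz_steps(17)
17 is odd -> 3*17+1 = 52 -> collatz_steps(52)
52 is even -> collatz_steps(26)
26 is even -> collatz_steps(13)
13 is odd -> 3*13+1 = 40 -> collatz_steps(40)
40 is even -> collatz_steps(20)
20 is even -> collatz_steps(10)
10 is even -> collatz_steps(5)
5 is odd -> 3*5+1 = 16 -> collatz_steps(16)
16 is even -> collatz_steps(8)
8 is even -> collatz_steps(4)
4 is even -> collatz_steps(2)
2 is even -> collatz_steps(1)
Reached 1 after 22 steps
= 22


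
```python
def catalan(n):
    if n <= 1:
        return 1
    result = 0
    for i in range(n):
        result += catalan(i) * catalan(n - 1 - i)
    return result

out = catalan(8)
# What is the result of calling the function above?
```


catalan(8)
= sum of catalan(i) * catalan(8-1-i) for i in 0..7
First compute sub-values bottom-up:
  catalan(0) = 1, catalan(1) = 1
  catalan(2) = 1*1 + 1*1 = 2
  catalan(3) = 1*2 + 1*1 + 2*1 = 5
  catalan(4) = 1*5 + 1*2 + 2*1 + 5*1 = 14
  catalan(5) = 1*14 + 1*5 + 2*2 + 5*1 + 14*1 = 42
  catalan(6) = 1*42 + 1*14 + 2*5 + 5*2 + 14*1 + 42*1 = 132
  catalan(7) = 1*132 + 1*42 + 2*14 + 5*5 + 14*2 + 42*1 + 132*1 = 429
Now catalan(8):
  catalan(0)*catalan(7) = 1*429 = 429
  catalan(1)*catalan(6) = 1*132 = 132
  catalan(2)*catalan(5) = 2*42 = 84
  catalan(3)*catalan(4) = 5*14 = 70
  catalan(4)*catalan(3) = 14*5 = 70
  catalan(5)*catalan(2) = 42*2 = 84
  catalan(6)*catalan(1) = 132*1 = 132
  catalan(7)*catalan(0) = 429*1 = 429
= 429 + 132 + 84 + 70 + 70 + 84 + 132 + 429
= 1430


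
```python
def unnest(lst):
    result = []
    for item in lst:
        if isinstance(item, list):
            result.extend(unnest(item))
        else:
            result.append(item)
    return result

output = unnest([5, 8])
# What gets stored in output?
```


unnest([5, 8])
Processing each element:
  5 is not a list -> append 5
  8 is not a list -> append 8
= [5, 8]


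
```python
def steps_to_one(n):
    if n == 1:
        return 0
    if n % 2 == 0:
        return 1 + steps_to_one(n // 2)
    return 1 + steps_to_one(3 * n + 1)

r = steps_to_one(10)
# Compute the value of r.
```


steps_to_one(10)
10 is even -> steps_to_one(5)
5 is odd -> 3*5+1 = 16 -> steps_to_one(16)
16 is even -> steps_to_one(8)
8 is even -> steps_to_one(4)
4 is even -> steps_to_one(2)
2 is even -> steps_to_one(1)
Reached 1 after 6 steps
= 6


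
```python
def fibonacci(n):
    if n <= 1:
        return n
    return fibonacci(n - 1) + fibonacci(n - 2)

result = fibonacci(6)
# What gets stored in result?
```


fibonacci(6)
= fibonacci(5) + fibonacci(4)
= (fibonacci(4) + fibonacci(3)) + fibonacci(4)
Computing bottom-up: fibonacci(0)=0, fibonacci(1)=1, fibonacci(2)=1, fibonacci(3)=2, fibonacci(4)=3, fibonacci(5)=5, fibonacci(6)=8
= 8


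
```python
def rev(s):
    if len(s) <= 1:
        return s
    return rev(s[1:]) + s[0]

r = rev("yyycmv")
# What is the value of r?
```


rev("yyycmv")
= rev("yycmv") + "y"
= rev("ycmv") + "y" + "y"
= rev("cmv") + "y" + "y" + "y"
= rev("mv") + "c" + "y" + "y" + "y"
= rev("v") + "m" + "c" + "y" + "y" + "y"
= "v" + "m" + "c" + "y" + "y" + "y"
= "vmcyyy"


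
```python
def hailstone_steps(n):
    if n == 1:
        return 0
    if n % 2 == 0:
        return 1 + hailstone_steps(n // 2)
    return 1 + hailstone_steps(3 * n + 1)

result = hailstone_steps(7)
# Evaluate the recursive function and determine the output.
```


hailstone_steps(7)
7 is odd -> 3*7+1 = 22 -> hailstone_steps(22)
22 is even -> hailstone_steps(11)
11 is odd -> 3*11+1 = 34 -> hailstone_steps(34)
34 is even -> hailstone_steps(17)
17 is odd -> 3*17+1 = 52 -> hailstone_steps(52)
52 is even -> hailstone_steps(26)
26 is even -> hailstone_steps(13)
13 is odd -> 3*13+1 = 40 -> hailstone_steps(40)
40 is even -> hailstone_steps(20)
20 is even -> hailstone_steps(10)
10 is even -> hailstone_steps(5)
5 is odd -> 3*5+1 = 16 -> hailstone_steps(16)
16 is even -> hailstone_steps(8)
8 is even -> hailstone_steps(4)
4 is even -> hailstone_steps(2)
2 is even -> hailstone_steps(1)
Reached 1 after 16 steps
= 16


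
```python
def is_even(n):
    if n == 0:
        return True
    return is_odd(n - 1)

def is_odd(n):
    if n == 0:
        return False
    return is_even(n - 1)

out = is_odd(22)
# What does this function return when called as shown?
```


is_odd(22)
= is_even(21)
= is_odd(20)
= is_even(19)
= is_odd(18)
= is_even(17)
= is_odd(16)
= is_even(15)
= is_odd(14)
= is_even(13)
= is_odd(12)
= is_even(11)
= is_odd(10)
= is_even(9)
= is_odd(8)
= is_even(7)
= is_odd(6)
= is_even(5)
= is_odd(4)
= is_even(3)
= is_odd(2)
= is_even(1)
= is_odd(0)
n == 0: return False
= False


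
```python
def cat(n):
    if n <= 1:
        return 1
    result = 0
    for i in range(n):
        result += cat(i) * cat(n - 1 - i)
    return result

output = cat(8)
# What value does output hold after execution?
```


cat(8)
= sum of cat(i) * cat(8-1-i) for i in 0..7
First compute sub-values bottom-up:
  cat(0) = 1, cat(1) = 1
  cat(2) = 1*1 + 1*1 = 2
  cat(3) = 1*2 + 1*1 + 2*1 = 5
  cat(4) = 1*5 + 1*2 + 2*1 + 5*1 = 14
  cat(5) = 1*14 + 1*5 + 2*2 + 5*1 + 14*1 = 42
  cat(6) = 1*42 + 1*14 + 2*5 + 5*2 + 14*1 + 42*1 = 132
  cat(7) = 1*132 + 1*42 + 2*14 + 5*5 + 14*2 + 42*1 + 132*1 = 429
Now cat(8):
  cat(0)*cat(7) = 1*429 = 429
  cat(1)*cat(6) = 1*132 = 132
  cat(2)*cat(5) = 2*42 = 84
  cat(3)*cat(4) = 5*14 = 70
  cat(4)*cat(3) = 14*5 = 70
  cat(5)*cat(2) = 42*2 = 84
  cat(6)*cat(1) = 132*1 = 132
  cat(7)*cat(0) = 429*1 = 429
= 429 + 132 + 84 + 70 + 70 + 84 + 132 + 429
= 1430


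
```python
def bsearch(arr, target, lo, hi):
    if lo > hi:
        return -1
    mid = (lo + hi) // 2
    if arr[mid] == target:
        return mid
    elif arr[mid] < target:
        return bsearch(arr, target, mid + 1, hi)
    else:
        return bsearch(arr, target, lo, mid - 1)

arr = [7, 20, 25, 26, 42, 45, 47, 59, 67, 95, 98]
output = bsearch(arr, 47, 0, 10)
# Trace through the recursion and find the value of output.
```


bsearch(arr, 47, 0, 10)
lo=0, hi=10, mid=5, arr[mid]=45
45 < 47, search right half
lo=6, hi=10, mid=8, arr[mid]=67
67 > 47, search left half
lo=6, hi=7, mid=6, arr[mid]=47
arr[6] == 47, found at index 6
= 6


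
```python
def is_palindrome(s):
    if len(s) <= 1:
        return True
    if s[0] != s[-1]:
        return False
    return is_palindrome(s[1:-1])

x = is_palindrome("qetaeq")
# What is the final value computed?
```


is_palindrome("qetaeq")
"qetaeq": s[0]='q' == s[-1]='q' -> is_palindrome("etae")
"etae": s[0]='e' == s[-1]='e' -> is_palindrome("ta")
"ta": s[0]='t' != s[-1]='a' -> False
= False


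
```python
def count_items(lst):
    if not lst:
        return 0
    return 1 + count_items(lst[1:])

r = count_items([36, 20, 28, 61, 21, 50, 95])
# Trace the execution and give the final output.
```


count_items([36, 20, 28, 61, 21, 50, 95])
= 1 + count_items([20, 28, 61, 21, 50, 95])
= 1 + 1 + count_items([28, 61, 21, 50, 95])
= 1 + 1 + 1 + count_items([61, 21, 50, 95])
= 1 + 1 + 1 + 1 + count_items([21, 50, 95])
= 1 + 1 + 1 + 1 + 1 + count_items([50, 95])
= 1 + 1 + 1 + 1 + 1 + 1 + count_items([95])
= 1 + 1 + 1 + 1 + 1 + 1 + 1 + count_items([])
= 1 + 1 + 1 + 1 + 1 + 1 + 1 + 0
= 7


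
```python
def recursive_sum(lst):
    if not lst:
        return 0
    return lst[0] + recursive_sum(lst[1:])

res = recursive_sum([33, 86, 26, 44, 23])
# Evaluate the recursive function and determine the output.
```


recursive_sum([33, 86, 26, 44, 23])
= 33 + recursive_sum([86, 26, 44, 23])
= 33 + 86 + recursive_sum([26, 44, 23])
= 33 + 86 + 26 + recursive_sum([44, 23])
= 33 + 86 + 26 + 44 + recursive_sum([23])
= 33 + 86 + 26 + 44 + 23 + recursive_sum([])
= 33 + 86 + 26 + 44 + 23 + 0
= 212


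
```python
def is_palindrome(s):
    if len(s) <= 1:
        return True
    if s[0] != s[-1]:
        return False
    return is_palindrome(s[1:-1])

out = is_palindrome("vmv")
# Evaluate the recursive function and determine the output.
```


is_palindrome("vmv")
"vmv": s[0]='v' == s[-1]='v' -> is_palindrome("m")
"m": len <= 1 -> True
= True


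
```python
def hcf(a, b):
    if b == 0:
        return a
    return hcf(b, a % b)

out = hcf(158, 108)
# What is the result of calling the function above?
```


hcf(158, 108)
= hcf(108, 158 % 108) = hcf(108, 50)
= hcf(50, 108 % 50) = hcf(50, 8)
= hcf(8, 50 % 8) = hcf(8, 2)
= hcf(2, 8 % 2) = hcf(2, 0)
b == 0, return a = 2


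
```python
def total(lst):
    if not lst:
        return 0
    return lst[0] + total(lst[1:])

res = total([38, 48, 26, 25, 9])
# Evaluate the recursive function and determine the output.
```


total([38, 48, 26, 25, 9])
= 38 + total([48, 26, 25, 9])
= 38 + 48 + total([26, 25, 9])
= 38 + 48 + 26 + total([25, 9])
= 38 + 48 + 26 + 25 + total([9])
= 38 + 48 + 26 + 25 + 9 + total([])
= 38 + 48 + 26 + 25 + 9 + 0
= 146


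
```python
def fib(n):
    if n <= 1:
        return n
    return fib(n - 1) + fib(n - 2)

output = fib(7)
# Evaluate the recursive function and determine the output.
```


fib(7)
= fib(6) + fib(5)
= (fib(5) + fib(4)) + fib(5)
Computing bottom-up: fib(0)=0, fib(1)=1, fib(2)=1, fib(3)=2, fib(4)=3, fib(5)=5, fib(6)=8, fib(7)=13
= 13


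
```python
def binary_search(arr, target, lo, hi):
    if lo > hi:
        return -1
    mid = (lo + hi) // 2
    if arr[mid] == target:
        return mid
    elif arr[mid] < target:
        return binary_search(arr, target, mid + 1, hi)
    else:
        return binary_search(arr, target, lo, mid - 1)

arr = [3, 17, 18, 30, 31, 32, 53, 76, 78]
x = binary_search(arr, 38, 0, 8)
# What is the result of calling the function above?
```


binary_search(arr, 38, 0, 8)
lo=0, hi=8, mid=4, arr[mid]=31
31 < 38, search right half
lo=5, hi=8, mid=6, arr[mid]=53
53 > 38, search left half
lo=5, hi=5, mid=5, arr[mid]=32
32 < 38, search right half
lo > hi, target not found, return -1
= -1


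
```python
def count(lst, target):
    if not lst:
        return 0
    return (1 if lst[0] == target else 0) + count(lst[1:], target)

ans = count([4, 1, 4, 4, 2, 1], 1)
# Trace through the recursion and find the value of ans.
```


count([4, 1, 4, 4, 2, 1], 1)
lst[0]=4 != 1: 0 + count([1, 4, 4, 2, 1], 1)
lst[0]=1 == 1: 1 + count([4, 4, 2, 1], 1)
lst[0]=4 != 1: 0 + count([4, 2, 1], 1)
lst[0]=4 != 1: 0 + count([2, 1], 1)
lst[0]=2 != 1: 0 + count([1], 1)
lst[0]=1 == 1: 1 + count([], 1)
= 2


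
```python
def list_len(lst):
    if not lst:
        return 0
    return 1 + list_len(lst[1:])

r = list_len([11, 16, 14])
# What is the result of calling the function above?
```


list_len([11, 16, 14])
= 1 + list_len([16, 14])
= 1 + 1 + list_len([14])
= 1 + 1 + 1 + list_len([])
= 1 + 1 + 1 + 0
= 3


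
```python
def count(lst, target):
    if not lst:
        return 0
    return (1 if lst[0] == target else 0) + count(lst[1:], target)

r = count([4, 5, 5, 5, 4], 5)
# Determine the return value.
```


count([4, 5, 5, 5, 4], 5)
lst[0]=4 != 5: 0 + count([5, 5, 5, 4], 5)
lst[0]=5 == 5: 1 + count([5, 5, 4], 5)
lst[0]=5 == 5: 1 + count([5, 4], 5)
lst[0]=5 == 5: 1 + count([4], 5)
lst[0]=4 != 5: 0 + count([], 5)
= 3


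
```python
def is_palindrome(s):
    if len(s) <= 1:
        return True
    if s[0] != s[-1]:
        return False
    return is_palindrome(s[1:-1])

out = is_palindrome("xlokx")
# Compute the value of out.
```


is_palindrome("xlokx")
"xlokx": s[0]='x' == s[-1]='x' -> is_palindrome("lok")
"lok": s[0]='l' != s[-1]='k' -> False
= False


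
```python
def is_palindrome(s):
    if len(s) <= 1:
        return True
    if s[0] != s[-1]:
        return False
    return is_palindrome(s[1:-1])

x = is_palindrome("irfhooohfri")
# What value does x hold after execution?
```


is_palindrome("irfhooohfri")
"irfhooohfri": s[0]='i' == s[-1]='i' -> is_palindrome("rfhooohfr")
"rfhooohfr": s[0]='r' == s[-1]='r' -> is_palindrome("fhooohf")
"fhooohf": s[0]='f' == s[-1]='f' -> is_palindrome("hoooh")
"hoooh": s[0]='h' == s[-1]='h' -> is_palindrome("ooo")
"ooo": s[0]='o' == s[-1]='o' -> is_palindrome("o")
"o": len <= 1 -> True
= True


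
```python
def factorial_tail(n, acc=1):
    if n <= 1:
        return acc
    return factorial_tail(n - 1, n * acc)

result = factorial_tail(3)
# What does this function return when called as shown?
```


factorial_tail(3, 1)
= factorial_tail(2, 3 * 1) = factorial_tail(2, 3)
= factorial_tail(1, 2 * 3) = factorial_tail(1, 6)
n <= 1, return acc = 6


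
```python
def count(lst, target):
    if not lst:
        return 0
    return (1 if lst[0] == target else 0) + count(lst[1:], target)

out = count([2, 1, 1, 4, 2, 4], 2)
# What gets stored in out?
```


count([2, 1, 1, 4, 2, 4], 2)
lst[0]=2 == 2: 1 + count([1, 1, 4, 2, 4], 2)
lst[0]=1 != 2: 0 + count([1, 4, 2, 4], 2)
lst[0]=1 != 2: 0 + count([4, 2, 4], 2)
lst[0]=4 != 2: 0 + count([2, 4], 2)
lst[0]=2 == 2: 1 + count([4], 2)
lst[0]=4 != 2: 0 + count([], 2)
= 2


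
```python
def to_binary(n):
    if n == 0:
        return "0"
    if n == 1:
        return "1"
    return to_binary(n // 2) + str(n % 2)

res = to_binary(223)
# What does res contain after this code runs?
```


to_binary(223)
= to_binary(111) + "1"
= to_binary(55) + "1" + "1"
= to_binary(27) + "1" + "1" + "1"
= to_binary(13) + "1" + "1" + "1" + "1"
= to_binary(6) + "1" + "1" + "1" + "1" + "1"
= to_binary(3) + "0" + "1" + "1" + "1" + "1" + "1"
= to_binary(1) + "1" + "0" + "1" + "1" + "1" + "1" + "1"
= "1" + "1" + "0" + "1" + "1" + "1" + "1" + "1"
= "11011111"


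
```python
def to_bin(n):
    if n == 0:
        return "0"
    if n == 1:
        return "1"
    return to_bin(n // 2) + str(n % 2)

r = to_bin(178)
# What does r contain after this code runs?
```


to_bin(178)
= to_bin(89) + "0"
= to_bin(44) + "1" + "0"
= to_bin(22) + "0" + "1" + "0"
= to_bin(11) + "0" + "0" + "1" + "0"
= to_bin(5) + "1" + "0" + "0" + "1" + "0"
= to_bin(2) + "1" + "1" + "0" + "0" + "1" + "0"
= to_bin(1) + "0" + "1" + "1" + "0" + "0" + "1" + "0"
= "1" + "0" + "1" + "1" + "0" + "0" + "1" + "0"
= "10110010"


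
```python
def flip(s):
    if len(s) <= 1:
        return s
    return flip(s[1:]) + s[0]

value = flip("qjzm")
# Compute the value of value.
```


flip("qjzm")
= flip("jzm") + "q"
= flip("zm") + "j" + "q"
= flip("m") + "z" + "j" + "q"
= "m" + "z" + "j" + "q"
= "mzjq"


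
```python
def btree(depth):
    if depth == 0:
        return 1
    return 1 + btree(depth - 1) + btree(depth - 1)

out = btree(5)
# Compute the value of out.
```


btree(5)
= 1 + btree(4) + btree(4)
= 1 + 2 * btree(4)
btree(k) = 2^(k+1) - 1
btree(0) = 1
btree(1) = 3
btree(2) = 7
btree(3) = 15
btree(4) = 31
btree(5) = 2^6 - 1 = 63


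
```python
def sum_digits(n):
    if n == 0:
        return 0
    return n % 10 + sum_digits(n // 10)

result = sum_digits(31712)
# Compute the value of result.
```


sum_digits(31712)
= 2 + sum_digits(3171)
= 2 + 1 + sum_digits(317)
= 2 + 1 + 7 + sum_digits(31)
= 2 + 1 + 7 + 1 + sum_digits(3)
= 2 + 1 + 7 + 1 + 3 + sum_digits(0)
= 2 + 1 + 7 + 1 + 3 + 0
= 14


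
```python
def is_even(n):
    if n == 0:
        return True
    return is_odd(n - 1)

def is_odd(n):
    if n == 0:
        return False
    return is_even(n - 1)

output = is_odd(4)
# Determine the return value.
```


is_odd(4)
= is_even(3)
= is_odd(2)
= is_even(1)
= is_odd(0)
n == 0: return False
= False


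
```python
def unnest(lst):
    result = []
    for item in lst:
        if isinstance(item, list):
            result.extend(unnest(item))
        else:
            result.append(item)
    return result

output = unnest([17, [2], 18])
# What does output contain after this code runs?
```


unnest([17, [2], 18])
Processing each element:
  17 is not a list -> append 17
  [2] is a list -> unnest recursively -> [2]
  18 is not a list -> append 18
= [17, 2, 18]


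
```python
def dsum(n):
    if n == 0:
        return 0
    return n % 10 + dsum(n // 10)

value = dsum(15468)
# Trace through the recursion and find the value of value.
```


dsum(15468)
= 8 + dsum(1546)
= 8 + 6 + dsum(154)
= 8 + 6 + 4 + dsum(15)
= 8 + 6 + 4 + 5 + dsum(1)
= 8 + 6 + 4 + 5 + 1 + dsum(0)
= 8 + 6 + 4 + 5 + 1 + 0
= 24


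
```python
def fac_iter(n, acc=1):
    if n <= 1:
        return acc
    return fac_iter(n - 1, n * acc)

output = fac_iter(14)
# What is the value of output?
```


fac_iter(14, 1)
= fac_iter(13, 14 * 1) = fac_iter(13, 14)
= fac_iter(12, 13 * 14) = fac_iter(12, 182)
= fac_iter(11, 12 * 182) = fac_iter(11, 2184)
= fac_iter(10, 11 * 2184) = fac_iter(10, 24024)
= fac_iter(9, 10 * 24024) = fac_iter(9, 240240)
= fac_iter(8, 9 * 240240) = fac_iter(8, 2162160)
= fac_iter(7, 8 * 2162160) = fac_iter(7, 17297280)
= fac_iter(6, 7 * 17297280) = fac_iter(6, 121080960)
= fac_iter(5, 6 * 121080960) = fac_iter(5, 726485760)
= fac_iter(4, 5 * 726485760) = fac_iter(4, 3632428800)
= fac_iter(3, 4 * 3632428800) = fac_iter(3, 14529715200)
= fac_iter(2, 3 * 14529715200) = fac_iter(2, 43589145600)
= fac_iter(1, 2 * 43589145600) = fac_iter(1, 87178291200)
n <= 1, return acc = 87178291200


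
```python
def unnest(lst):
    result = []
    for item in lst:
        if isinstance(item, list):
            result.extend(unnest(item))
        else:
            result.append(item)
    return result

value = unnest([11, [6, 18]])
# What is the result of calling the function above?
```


unnest([11, [6, 18]])
Processing each element:
  11 is not a list -> append 11
  [6, 18] is a list -> unnest recursively -> [6, 18]
= [11, 6, 18]


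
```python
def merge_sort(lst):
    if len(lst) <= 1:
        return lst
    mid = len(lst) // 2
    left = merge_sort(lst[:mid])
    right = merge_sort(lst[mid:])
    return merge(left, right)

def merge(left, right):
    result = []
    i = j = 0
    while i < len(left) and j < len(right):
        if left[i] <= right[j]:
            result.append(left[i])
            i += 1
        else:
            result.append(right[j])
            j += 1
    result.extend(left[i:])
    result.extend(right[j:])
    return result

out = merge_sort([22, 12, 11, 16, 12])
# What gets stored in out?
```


merge_sort([22, 12, 11, 16, 12])
Split into [22, 12] and [11, 16, 12]
Left sorted: [12, 22]
Right sorted: [11, 12, 16]
Merge [12, 22] and [11, 12, 16]
= [11, 12, 12, 16, 22]


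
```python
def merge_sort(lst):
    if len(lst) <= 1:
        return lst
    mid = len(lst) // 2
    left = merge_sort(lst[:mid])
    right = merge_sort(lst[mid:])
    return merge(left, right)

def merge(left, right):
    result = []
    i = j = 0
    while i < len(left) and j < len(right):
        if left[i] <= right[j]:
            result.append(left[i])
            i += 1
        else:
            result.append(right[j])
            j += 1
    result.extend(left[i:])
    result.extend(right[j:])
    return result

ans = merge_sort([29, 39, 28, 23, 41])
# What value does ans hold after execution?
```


merge_sort([29, 39, 28, 23, 41])
Split into [29, 39] and [28, 23, 41]
Left sorted: [29, 39]
Right sorted: [23, 28, 41]
Merge [29, 39] and [23, 28, 41]
= [23, 28, 29, 39, 41]


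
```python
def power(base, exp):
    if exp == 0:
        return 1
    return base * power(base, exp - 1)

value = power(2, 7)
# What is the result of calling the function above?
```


power(2, 7)
= 2 * power(2, 6)
= 2 * 2 * power(2, 5)
= 2 * 2 * 2 * power(2, 4)
= 2 * 2 * 2 * 2 * power(2, 3)
= 2 * 2 * 2 * 2 * 2 * power(2, 2)
= 2 * 2 * 2 * 2 * 2 * 2 * power(2, 1)
= 2 * 2 * 2 * 2 * 2 * 2 * 2 * power(2, 0)
= 2 * 2 * 2 * 2 * 2 * 2 * 2 * 1
= 128


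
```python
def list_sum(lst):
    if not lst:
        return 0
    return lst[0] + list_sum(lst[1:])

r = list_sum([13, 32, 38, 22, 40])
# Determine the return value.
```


list_sum([13, 32, 38, 22, 40])
= 13 + list_sum([32, 38, 22, 40])
= 13 + 32 + list_sum([38, 22, 40])
= 13 + 32 + 38 + list_sum([22, 40])
= 13 + 32 + 38 + 22 + list_sum([40])
= 13 + 32 + 38 + 22 + 40 + list_sum([])
= 13 + 32 + 38 + 22 + 40 + 0
= 145


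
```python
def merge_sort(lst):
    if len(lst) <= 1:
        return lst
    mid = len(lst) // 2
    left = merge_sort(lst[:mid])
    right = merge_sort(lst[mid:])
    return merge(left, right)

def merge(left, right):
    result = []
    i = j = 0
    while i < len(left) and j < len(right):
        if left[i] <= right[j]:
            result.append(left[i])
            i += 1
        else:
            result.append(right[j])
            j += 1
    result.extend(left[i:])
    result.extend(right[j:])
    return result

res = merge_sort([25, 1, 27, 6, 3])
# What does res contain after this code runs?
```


merge_sort([25, 1, 27, 6, 3])
Split into [25, 1] and [27, 6, 3]
Left sorted: [1, 25]
Right sorted: [3, 6, 27]
Merge [1, 25] and [3, 6, 27]
= [1, 3, 6, 25, 27]
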